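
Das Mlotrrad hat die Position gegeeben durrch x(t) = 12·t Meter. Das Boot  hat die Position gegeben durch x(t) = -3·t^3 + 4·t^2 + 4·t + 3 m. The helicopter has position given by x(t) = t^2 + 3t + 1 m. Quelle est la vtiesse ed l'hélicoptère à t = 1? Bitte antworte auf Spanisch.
Para resolver esto, necesitamos tomar 1 derivada de nuestra ecuación de la posición x(t) = t^2 + 3·t + 1. Tomando d/dt de x(t), encontramos v(t) = 2·t + 3. De la ecuación de la velocidad v(t) = 2·t + 3, sustituimos t = 1 para obtener v = 5.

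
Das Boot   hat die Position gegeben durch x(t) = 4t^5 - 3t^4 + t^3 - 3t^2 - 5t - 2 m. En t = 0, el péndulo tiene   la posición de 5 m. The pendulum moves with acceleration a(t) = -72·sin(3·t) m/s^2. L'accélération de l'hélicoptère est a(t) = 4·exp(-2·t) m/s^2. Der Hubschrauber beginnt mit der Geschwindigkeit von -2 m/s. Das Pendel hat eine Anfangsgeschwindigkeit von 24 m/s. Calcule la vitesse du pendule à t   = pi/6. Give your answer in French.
Nous devons intégrer notre équation de l'accélération a(t) = -72·sin(3·t) 1 fois. L'intégrale de l'accélération, avec v(0) = 24, donne la vitesse: v(t) = 24·cos(3·t). En utilisant v(t) = 24·cos(3·t) et en substituant t = pi/6, nous trouvons v = 0.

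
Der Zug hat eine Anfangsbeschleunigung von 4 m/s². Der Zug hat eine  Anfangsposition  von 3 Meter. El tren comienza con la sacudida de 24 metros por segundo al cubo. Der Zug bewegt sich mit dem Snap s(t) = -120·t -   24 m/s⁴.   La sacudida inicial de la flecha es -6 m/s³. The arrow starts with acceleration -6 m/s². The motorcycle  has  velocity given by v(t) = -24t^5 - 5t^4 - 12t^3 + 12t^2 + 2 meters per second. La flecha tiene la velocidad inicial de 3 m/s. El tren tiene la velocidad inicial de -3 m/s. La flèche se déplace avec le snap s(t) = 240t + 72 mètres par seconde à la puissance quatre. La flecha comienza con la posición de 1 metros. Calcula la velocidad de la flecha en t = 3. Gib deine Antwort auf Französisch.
Pour résoudre ceci, nous devons prendre 3 primitives de notre équation du snap s(t) = 240·t + 72. L'intégrale du snap est le jerk. En utilisant j(0) = -6, nous obtenons j(t) = 120·t^2 + 72·t - 6. En intégrant le jerk et en utilisant la condition initiale a(0) = -6, nous obtenons a(t) = 40·t^3 + 36·t^2 - 6·t - 6. L'intégrale de l'accélération est la vitesse. En utilisant v(0) = 3, nous obtenons v(t) = 10·t^4 + 12·t^3 - 3·t^2 - 6·t + 3. En utilisant v(t) = 10·t^4 + 12·t^3 - 3·t^2 - 6·t + 3 et en substituant t = 3, nous trouvons v = 1092.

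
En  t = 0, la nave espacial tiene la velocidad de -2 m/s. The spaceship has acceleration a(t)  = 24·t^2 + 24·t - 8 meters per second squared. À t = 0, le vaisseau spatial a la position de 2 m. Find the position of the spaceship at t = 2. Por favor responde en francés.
Nous devons trouver l'intégrale de notre équation de l'accélération a(t) = 24·t^2 + 24·t - 8 2 fois. L'intégrale de l'accélération, avec v(0) = -2, donne la vitesse: v(t) = 8·t^3 + 12·t^2 - 8·t - 2. En prenant ∫v(t)dt et en appliquant x(0) = 2, nous trouvons x(t) = 2·t^4 + 4·t^3 - 4·t^2 - 2·t + 2. En utilisant x(t) = 2·t^4 + 4·t^3 - 4·t^2 - 2·t + 2 et en substituant t = 2, nous trouvons x = 46.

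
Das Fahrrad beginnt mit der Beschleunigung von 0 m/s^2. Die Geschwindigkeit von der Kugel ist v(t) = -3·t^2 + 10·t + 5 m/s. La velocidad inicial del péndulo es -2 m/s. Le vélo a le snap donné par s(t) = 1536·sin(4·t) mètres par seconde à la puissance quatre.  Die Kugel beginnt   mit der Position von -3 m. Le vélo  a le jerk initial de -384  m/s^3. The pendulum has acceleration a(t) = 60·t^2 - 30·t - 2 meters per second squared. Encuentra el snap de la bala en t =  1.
Para resolver esto, necesitamos tomar 3 derivadas de nuestra ecuación de la velocidad v(t) = -3·t^2 + 10·t + 5. La derivada de la velocidad da la aceleración: a(t) = 10 - 6·t. Tomando d/dt de a(t), encontramos j(t) = -6. La derivada de la sacudida da el snap: s(t) = 0. Usando s(t) = 0 y sustituyendo t = 1, encontramos s = 0.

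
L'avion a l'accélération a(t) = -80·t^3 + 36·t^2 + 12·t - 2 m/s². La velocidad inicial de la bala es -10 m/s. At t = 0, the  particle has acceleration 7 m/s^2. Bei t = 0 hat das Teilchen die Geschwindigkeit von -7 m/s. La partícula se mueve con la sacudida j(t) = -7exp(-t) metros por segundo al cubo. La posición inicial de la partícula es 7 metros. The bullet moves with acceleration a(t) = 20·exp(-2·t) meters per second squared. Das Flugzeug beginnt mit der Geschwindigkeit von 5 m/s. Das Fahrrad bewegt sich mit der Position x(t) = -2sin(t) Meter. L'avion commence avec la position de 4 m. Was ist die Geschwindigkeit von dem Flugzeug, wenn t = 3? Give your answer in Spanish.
Para resolver esto, necesitamos tomar 1 antiderivada de nuestra ecuación de la aceleración a(t) = -80·t^3 + 36·t^2 + 12·t - 2. Integrando la aceleración y usando la condición inicial v(0) = 5, obtenemos v(t) = -20·t^4 + 12·t^3 + 6·t^2 - 2·t + 5. Tenemos la velocidad v(t) = -20·t^4 + 12·t^3 + 6·t^2 - 2·t + 5. Sustituyendo t = 3: v(3) = -1243.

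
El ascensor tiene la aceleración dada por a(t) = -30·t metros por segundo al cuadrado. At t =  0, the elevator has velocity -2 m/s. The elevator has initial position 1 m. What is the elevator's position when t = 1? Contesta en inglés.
We must find the integral of our acceleration equation a(t) = -30·t 2 times. The integral of acceleration is velocity. Using v(0) = -2, we get v(t) = -15·t^2 - 2. The antiderivative of velocity, with x(0) = 1, gives position: x(t) = -5·t^3 - 2·t + 1. Using x(t) = -5·t^3 - 2·t + 1 and substituting t = 1, we find x = -6.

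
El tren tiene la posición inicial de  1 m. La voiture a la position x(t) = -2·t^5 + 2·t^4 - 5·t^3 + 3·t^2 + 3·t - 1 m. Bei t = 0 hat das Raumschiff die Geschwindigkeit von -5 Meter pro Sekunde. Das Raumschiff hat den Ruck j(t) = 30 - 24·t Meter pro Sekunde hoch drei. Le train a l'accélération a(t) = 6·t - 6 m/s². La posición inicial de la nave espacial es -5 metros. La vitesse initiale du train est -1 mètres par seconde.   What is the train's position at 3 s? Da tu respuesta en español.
Partiendo de la aceleración a(t) = 6·t - 6, tomamos 2 integrales. Integrando la aceleración y usando la condición inicial v(0) = -1, obtenemos v(t) = 3·t^2 - 6·t - 1. La antiderivada de la velocidad es la posición. Usando x(0) = 1, obtenemos x(t) = t^3 - 3·t^2 - t + 1. Usando x(t) = t^3 - 3·t^2 - t + 1 y sustituyendo t = 3, encontramos x = -2.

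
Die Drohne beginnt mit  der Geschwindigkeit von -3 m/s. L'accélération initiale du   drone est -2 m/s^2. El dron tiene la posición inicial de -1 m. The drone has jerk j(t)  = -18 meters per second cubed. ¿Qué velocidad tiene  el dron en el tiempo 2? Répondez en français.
En partant du jerk j(t) = -18, nous prenons 2 primitives. L'intégrale du jerk est l'accélération. En utilisant a(0) = -2, nous obtenons a(t) = -18·t - 2. L'intégrale de l'accélération est la vitesse. En utilisant v(0) = -3, nous obtenons v(t) = -9·t^2 - 2·t - 3. Nous avons la vitesse v(t) = -9·t^2 - 2·t - 3. En substituant t = 2: v(2) = -43.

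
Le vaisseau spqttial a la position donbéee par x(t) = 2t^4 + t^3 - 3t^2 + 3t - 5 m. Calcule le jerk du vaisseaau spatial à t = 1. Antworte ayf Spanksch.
Para resolver esto, necesitamos tomar 3 derivadas de nuestra ecuación de la posición x(t) = 2·t^4 + t^3 - 3·t^2 + 3·t - 5. La derivada de la posición da la velocidad: v(t) = 8·t^3 + 3·t^2 - 6·t + 3. Derivando la velocidad, obtenemos la aceleración: a(t) = 24·t^2 + 6·t - 6. Tomando d/dt de a(t), encontramos j(t) = 48·t + 6. Usando j(t) = 48·t + 6 y sustituyendo t = 1, encontramos j = 54.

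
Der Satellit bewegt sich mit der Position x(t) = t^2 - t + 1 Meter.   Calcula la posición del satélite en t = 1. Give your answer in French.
Nous avons la position x(t) = t^2 - t + 1. En substituant t = 1: x(1) = 1.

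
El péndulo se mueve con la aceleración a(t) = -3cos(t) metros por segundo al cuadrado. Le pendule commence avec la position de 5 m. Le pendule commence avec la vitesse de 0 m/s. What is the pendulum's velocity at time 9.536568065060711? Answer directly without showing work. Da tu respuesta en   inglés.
At t = 9.536568065060711, v = 0.334672227217410.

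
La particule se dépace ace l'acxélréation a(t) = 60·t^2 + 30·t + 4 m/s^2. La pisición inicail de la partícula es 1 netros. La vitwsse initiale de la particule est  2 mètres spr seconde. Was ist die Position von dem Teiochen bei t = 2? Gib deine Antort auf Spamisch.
Para resolver esto, necesitamos tomar 2 antiderivadas de nuestra ecuación de la aceleración a(t) = 60·t^2 + 30·t + 4. La antiderivada de la aceleración, con v(0) = 2, da la velocidad: v(t) = 20·t^3 + 15·t^2 + 4·t + 2. Tomando ∫v(t)dt y aplicando x(0) = 1, encontramos x(t) = 5·t^4 + 5·t^3 + 2·t^2 + 2·t + 1. De la ecuación de la posición x(t) = 5·t^4 + 5·t^3 + 2·t^2 + 2·t + 1, sustituimos t = 2 para obtener x = 133.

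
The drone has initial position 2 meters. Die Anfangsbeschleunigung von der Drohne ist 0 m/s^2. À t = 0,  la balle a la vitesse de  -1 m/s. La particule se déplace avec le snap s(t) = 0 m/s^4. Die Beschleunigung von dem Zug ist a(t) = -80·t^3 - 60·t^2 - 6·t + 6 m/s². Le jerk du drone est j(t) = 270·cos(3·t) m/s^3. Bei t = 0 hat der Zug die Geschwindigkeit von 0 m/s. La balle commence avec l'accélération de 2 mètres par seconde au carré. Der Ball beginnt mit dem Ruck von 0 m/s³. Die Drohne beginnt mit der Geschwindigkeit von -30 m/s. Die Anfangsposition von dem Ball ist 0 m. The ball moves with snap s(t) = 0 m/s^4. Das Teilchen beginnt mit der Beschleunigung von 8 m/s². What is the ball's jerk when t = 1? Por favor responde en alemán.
Ausgehend von dem Snap s(t) = 0, nehmen wir 1 Stammfunktion. Das Integral von dem Snap ist der Ruck. Mit j(0) = 0 erhalten wir j(t) = 0. Aus der Gleichung für den Ruck j(t) = 0, setzen wir t = 1 ein und erhalten j = 0.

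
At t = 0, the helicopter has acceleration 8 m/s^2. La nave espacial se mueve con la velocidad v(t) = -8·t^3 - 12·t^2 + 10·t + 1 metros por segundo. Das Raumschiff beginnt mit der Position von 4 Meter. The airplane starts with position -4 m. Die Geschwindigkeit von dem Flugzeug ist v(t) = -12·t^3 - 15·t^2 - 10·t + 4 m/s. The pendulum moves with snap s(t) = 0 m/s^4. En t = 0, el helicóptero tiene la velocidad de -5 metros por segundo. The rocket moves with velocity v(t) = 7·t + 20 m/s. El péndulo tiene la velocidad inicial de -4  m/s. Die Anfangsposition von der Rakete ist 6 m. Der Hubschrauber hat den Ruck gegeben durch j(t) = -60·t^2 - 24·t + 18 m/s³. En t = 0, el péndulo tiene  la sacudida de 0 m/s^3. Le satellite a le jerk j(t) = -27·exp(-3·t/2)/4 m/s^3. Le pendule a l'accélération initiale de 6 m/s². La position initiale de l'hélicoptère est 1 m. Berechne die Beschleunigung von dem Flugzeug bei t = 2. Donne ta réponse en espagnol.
Debemos derivar nuestra ecuación de la velocidad v(t) = -12·t^3 - 15·t^2 - 10·t + 4 1 vez. Tomando d/dt de v(t), encontramos a(t) = -36·t^2 - 30·t - 10. Usando a(t) = -36·t^2 - 30·t - 10 y sustituyendo t = 2, encontramos a = -214.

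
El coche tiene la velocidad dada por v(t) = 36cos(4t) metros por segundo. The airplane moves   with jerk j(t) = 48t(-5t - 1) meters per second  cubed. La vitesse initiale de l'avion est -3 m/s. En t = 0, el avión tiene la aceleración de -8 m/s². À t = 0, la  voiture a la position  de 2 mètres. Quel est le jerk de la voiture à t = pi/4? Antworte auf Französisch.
Pour résoudre ceci, nous devons prendre 2 dérivées de notre équation de la vitesse v(t) = 36·cos(4·t). En dérivant la vitesse, nous obtenons l'accélération: a(t) = -144·sin(4·t). La dérivée de l'accélération donne le jerk: j(t) = -576·cos(4·t). En utilisant j(t) = -576·cos(4·t) et en substituant t = pi/4, nous trouvons j = 576.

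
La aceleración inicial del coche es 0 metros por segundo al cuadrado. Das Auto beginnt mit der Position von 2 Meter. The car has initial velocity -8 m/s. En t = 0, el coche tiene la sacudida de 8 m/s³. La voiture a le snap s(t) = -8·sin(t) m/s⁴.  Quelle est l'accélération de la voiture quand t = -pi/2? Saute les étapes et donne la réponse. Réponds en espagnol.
a(-pi/2) = -8.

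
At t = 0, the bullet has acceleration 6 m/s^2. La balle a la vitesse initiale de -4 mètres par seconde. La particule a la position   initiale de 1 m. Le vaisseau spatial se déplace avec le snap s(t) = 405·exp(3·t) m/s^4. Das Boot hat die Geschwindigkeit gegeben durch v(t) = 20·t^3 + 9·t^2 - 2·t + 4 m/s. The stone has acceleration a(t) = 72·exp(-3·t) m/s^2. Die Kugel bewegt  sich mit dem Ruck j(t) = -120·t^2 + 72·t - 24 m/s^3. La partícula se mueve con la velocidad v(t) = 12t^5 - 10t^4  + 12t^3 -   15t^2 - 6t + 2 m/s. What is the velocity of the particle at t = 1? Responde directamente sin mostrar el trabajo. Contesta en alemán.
v(1) = -5.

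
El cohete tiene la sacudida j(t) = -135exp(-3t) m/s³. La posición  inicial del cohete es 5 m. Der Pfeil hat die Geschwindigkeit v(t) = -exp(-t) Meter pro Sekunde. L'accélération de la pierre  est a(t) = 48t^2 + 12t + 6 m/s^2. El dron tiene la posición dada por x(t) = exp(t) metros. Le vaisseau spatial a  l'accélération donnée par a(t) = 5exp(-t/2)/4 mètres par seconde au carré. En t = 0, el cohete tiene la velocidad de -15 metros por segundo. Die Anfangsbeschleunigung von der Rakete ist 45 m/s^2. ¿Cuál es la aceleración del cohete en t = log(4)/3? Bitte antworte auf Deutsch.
Ausgehend von dem Ruck j(t) = -135·exp(-3·t), nehmen wir 1 Integral. Das Integral von dem Ruck, mit a(0) = 45, ergibt die Beschleunigung: a(t) = 45·exp(-3·t). Wir haben die Beschleunigung a(t) = 45·exp(-3·t). Durch Einsetzen von t = log(4)/3: a(log(4)/3) = 45/4.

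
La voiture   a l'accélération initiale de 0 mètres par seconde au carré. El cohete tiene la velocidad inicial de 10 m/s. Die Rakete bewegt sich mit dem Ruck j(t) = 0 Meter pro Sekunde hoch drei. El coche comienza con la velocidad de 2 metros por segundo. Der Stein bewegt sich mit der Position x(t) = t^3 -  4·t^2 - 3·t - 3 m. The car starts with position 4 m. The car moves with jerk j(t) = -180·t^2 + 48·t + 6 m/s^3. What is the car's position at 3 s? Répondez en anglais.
We must find the integral of our jerk equation j(t) = -180·t^2 + 48·t + 6 3 times. The antiderivative of jerk is acceleration. Using a(0) = 0, we get a(t) = 6·t·(-10·t^2 + 4·t + 1). Taking ∫a(t)dt and applying v(0) = 2, we find v(t) = -15·t^4 + 8·t^3 + 3·t^2 + 2. Finding the integral of v(t) and using x(0) = 4: x(t) = -3·t^5 + 2·t^4 + t^3 + 2·t + 4. We have position x(t) = -3·t^5 + 2·t^4 + t^3 + 2·t + 4. Substituting t = 3: x(3) = -530.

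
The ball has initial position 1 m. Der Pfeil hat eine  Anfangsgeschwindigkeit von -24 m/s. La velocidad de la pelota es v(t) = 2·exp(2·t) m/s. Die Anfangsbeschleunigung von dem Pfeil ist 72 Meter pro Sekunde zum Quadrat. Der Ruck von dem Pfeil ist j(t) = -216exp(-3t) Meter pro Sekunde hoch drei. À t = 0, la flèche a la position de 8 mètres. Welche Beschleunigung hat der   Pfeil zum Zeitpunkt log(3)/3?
Wir müssen unsere Gleichung für den Ruck j(t) = -216·exp(-3·t) 1-mal integrieren. Mit ∫j(t)dt und Anwendung von a(0) = 72, finden wir a(t) = 72·exp(-3·t). Mit a(t) = 72·exp(-3·t) und Einsetzen von t = log(3)/3, finden wir a = 24.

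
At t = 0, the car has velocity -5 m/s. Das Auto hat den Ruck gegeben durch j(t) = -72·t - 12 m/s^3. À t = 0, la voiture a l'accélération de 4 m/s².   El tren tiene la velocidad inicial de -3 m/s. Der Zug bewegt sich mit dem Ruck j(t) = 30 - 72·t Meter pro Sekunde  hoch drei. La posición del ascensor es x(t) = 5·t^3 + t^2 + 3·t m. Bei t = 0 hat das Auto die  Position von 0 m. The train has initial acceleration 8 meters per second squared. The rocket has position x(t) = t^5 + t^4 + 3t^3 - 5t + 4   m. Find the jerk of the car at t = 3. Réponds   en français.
Nous avons le jerk j(t) = -72·t - 12. En substituant t = 3: j(3) = -228.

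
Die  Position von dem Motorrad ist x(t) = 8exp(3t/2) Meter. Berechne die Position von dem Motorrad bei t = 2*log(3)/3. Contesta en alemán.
Wir haben die Position x(t) = 8·exp(3·t/2). Durch Einsetzen von t = 2*log(3)/3: x(2*log(3)/3) = 24.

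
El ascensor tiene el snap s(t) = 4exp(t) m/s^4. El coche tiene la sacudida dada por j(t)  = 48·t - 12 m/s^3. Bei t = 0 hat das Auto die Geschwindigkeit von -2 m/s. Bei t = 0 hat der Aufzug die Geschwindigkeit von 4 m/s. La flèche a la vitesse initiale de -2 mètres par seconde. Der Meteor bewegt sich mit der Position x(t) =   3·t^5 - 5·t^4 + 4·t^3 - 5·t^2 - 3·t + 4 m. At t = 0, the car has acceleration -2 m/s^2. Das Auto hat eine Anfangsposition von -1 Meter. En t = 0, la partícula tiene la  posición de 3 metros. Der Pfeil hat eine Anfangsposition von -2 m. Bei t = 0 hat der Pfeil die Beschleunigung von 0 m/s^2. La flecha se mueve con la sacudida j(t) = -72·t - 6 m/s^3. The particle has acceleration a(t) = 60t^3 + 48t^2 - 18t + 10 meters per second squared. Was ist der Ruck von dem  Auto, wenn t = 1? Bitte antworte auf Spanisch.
Usando j(t) = 48·t - 12 y sustituyendo t = 1, encontramos j = 36.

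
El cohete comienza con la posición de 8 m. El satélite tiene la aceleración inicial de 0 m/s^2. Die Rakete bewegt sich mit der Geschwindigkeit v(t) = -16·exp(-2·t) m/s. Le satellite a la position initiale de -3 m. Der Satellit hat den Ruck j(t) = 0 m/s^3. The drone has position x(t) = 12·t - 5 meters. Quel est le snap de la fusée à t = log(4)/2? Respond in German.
Ausgehend von der Geschwindigkeit v(t) = -16·exp(-2·t), nehmen wir 3 Ableitungen. Die Ableitung von der Geschwindigkeit ergibt die Beschleunigung: a(t) = 32·exp(-2·t). Durch Ableiten von der Beschleunigung erhalten wir den Ruck: j(t) = -64·exp(-2·t). Durch Ableiten von dem Ruck erhalten wir den Snap: s(t) = 128·exp(-2·t). Mit s(t) = 128·exp(-2·t) und Einsetzen von t = log(4)/2, finden wir s = 32.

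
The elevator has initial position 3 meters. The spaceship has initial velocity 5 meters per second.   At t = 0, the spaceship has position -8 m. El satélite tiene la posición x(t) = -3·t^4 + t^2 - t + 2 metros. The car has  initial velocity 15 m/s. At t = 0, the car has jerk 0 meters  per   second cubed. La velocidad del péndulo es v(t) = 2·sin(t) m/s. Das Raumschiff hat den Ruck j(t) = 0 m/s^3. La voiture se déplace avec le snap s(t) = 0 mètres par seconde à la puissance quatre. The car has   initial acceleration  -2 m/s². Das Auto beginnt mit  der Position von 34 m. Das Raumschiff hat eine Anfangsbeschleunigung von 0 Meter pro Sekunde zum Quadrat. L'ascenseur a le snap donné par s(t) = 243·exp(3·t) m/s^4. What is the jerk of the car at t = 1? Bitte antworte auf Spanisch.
Para resolver esto, necesitamos tomar 1 antiderivada de nuestra ecuación del snap s(t) = 0. La integral del snap, con j(0) = 0, da la sacudida: j(t) = 0. De la ecuación de la sacudida j(t) = 0, sustituimos t = 1 para obtener j = 0.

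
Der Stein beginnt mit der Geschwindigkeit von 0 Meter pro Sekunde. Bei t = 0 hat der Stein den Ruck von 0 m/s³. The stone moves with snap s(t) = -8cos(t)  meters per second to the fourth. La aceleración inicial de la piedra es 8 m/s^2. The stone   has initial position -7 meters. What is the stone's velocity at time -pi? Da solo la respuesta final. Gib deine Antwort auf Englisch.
The answer is 0.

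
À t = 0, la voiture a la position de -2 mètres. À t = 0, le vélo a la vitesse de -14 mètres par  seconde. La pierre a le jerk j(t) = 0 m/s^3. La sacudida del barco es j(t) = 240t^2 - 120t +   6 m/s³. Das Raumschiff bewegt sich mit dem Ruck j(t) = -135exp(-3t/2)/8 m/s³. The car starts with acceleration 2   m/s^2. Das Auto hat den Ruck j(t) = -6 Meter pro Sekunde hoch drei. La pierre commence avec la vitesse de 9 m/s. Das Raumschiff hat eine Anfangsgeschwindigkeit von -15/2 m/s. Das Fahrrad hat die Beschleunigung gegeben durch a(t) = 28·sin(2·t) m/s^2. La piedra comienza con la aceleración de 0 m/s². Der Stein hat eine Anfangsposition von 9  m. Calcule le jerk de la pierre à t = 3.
Nous avons le jerk j(t) = 0. En substituant t = 3: j(3) = 0.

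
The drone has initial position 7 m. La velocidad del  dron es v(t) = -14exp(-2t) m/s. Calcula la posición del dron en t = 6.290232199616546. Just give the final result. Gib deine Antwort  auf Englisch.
The position at t = 6.290232199616546 is x = 0.0000240697606489058.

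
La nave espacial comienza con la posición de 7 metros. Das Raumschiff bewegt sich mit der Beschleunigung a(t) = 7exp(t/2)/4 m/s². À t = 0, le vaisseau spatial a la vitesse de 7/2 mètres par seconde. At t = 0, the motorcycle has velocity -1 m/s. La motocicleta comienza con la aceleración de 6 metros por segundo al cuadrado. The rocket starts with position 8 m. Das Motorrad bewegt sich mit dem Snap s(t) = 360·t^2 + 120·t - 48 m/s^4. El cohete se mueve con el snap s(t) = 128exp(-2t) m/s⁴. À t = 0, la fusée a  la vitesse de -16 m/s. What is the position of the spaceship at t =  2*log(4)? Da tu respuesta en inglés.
Starting from acceleration a(t) = 7·exp(t/2)/4, we take 2 integrals. The antiderivative of acceleration is velocity. Using v(0) = 7/2, we get v(t) = 7·exp(t/2)/2. The integral of velocity is position. Using x(0) = 7, we get x(t) = 7·exp(t/2). From the given position equation x(t) = 7·exp(t/2), we substitute t = 2*log(4) to get x = 28.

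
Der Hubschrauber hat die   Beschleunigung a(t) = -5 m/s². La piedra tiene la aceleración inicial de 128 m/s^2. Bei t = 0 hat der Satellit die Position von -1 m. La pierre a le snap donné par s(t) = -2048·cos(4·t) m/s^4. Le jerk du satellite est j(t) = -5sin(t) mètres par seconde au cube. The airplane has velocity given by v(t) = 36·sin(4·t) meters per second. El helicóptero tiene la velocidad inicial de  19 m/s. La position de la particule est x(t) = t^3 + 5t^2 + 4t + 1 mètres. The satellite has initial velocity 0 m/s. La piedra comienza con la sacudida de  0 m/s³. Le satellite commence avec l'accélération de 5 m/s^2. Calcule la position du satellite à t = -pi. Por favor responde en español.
Necesitamos integrar nuestra ecuación de la sacudida j(t) = -5·sin(t) 3 veces. Tomando ∫j(t)dt y aplicando a(0) = 5, encontramos a(t) = 5·cos(t). La integral de la aceleración es la velocidad. Usando v(0) = 0, obtenemos v(t) = 5·sin(t). Integrando la velocidad y usando la condición inicial x(0) = -1, obtenemos x(t) = 4 - 5·cos(t). Tenemos la posición x(t) = 4 - 5·cos(t). Sustituyendo t = -pi: x(-pi) = 9.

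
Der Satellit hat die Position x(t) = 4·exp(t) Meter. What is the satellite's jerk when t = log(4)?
We must differentiate our position equation x(t) = 4·exp(t) 3 times. Taking d/dt of x(t), we find v(t) = 4·exp(t). Differentiating velocity, we get acceleration: a(t) = 4·exp(t). Taking d/dt of a(t), we find j(t) = 4·exp(t). Using j(t) = 4·exp(t) and substituting t = log(4), we find j = 16.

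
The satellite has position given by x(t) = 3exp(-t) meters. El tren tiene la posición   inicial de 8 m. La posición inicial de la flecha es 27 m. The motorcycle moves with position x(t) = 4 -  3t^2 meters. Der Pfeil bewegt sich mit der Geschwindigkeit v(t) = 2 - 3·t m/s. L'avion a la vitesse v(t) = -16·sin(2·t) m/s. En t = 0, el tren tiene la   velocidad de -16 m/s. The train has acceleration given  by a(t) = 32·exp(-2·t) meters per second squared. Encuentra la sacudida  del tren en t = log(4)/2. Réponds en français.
En partant de l'accélération a(t) = 32·exp(-2·t), nous prenons 1 dérivée. En prenant d/dt de a(t), nous trouvons j(t) = -64·exp(-2·t). Nous avons le jerk j(t) = -64·exp(-2·t). En substituant t = log(4)/2: j(log(4)/2) = -16.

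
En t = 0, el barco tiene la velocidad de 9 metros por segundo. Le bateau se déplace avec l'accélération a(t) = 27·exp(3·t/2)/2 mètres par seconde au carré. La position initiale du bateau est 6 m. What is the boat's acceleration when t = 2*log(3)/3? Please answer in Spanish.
Tenemos la aceleración a(t) = 27·exp(3·t/2)/2. Sustituyendo t = 2*log(3)/3: a(2*log(3)/3) = 81/2.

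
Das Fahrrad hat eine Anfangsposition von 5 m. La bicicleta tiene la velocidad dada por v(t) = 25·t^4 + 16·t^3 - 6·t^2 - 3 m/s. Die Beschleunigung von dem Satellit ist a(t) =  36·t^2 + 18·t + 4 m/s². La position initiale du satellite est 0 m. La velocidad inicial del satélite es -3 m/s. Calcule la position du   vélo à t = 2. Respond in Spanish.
Necesitamos integrar nuestra ecuación de la velocidad v(t) = 25·t^4 + 16·t^3 - 6·t^2 - 3 1 vez. Tomando ∫v(t)dt y aplicando x(0) = 5, encontramos x(t) = 5·t^5 + 4·t^4 - 2·t^3 - 3·t + 5. De la ecuación de la posición x(t) = 5·t^5 + 4·t^4 - 2·t^3 - 3·t + 5, sustituimos t = 2 para obtener x = 207.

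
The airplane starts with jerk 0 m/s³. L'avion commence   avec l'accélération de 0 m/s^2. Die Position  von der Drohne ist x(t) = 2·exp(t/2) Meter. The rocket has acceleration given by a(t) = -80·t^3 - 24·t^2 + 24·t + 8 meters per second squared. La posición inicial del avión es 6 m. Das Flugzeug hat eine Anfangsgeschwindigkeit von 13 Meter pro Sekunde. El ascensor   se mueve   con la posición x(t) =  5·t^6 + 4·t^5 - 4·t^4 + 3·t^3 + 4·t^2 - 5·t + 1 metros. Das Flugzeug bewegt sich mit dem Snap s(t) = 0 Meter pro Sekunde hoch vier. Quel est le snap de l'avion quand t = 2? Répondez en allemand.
Wir haben den Snap s(t) = 0. Durch Einsetzen von t = 2: s(2) = 0.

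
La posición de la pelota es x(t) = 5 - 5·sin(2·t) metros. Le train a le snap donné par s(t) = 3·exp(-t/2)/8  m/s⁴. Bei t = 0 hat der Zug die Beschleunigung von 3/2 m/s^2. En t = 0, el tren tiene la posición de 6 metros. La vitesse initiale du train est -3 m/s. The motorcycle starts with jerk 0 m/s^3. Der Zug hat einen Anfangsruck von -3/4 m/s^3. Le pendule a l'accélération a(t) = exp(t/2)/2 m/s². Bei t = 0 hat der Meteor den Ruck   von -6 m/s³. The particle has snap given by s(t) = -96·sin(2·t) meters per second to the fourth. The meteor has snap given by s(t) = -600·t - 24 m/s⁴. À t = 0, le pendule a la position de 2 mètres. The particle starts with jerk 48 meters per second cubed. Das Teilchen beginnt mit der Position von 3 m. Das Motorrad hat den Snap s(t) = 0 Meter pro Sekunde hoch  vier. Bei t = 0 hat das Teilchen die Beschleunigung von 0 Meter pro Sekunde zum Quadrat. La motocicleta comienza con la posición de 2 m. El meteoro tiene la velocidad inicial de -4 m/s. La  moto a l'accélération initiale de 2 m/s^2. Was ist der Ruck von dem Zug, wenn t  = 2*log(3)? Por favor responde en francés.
En partant du snap s(t) = 3·exp(-t/2)/8, nous prenons 1 intégrale. La primitive du snap est le jerk. En utilisant j(0) = -3/4, nous obtenons j(t) = -3·exp(-t/2)/4. En utilisant j(t) = -3·exp(-t/2)/4 et en substituant t = 2*log(3), nous trouvons j = -1/4.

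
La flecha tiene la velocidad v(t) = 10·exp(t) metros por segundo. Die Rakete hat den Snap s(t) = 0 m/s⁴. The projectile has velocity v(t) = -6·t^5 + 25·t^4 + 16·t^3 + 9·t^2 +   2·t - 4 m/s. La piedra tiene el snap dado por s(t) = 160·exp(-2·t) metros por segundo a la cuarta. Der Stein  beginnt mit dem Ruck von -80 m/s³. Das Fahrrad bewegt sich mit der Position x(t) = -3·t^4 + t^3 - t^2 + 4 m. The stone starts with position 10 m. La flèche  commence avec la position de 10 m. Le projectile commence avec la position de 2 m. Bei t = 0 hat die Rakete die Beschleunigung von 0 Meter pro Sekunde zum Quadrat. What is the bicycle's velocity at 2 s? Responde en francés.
Pour résoudre ceci, nous devons prendre 1 dérivée de notre équation de la position x(t) = -3·t^4 + t^3 - t^2 + 4. En dérivant la position, nous obtenons la vitesse: v(t) = -12·t^3 + 3·t^2 - 2·t. De l'équation de la vitesse v(t) = -12·t^3 + 3·t^2 - 2·t, nous substituons t = 2 pour obtenir v = -88.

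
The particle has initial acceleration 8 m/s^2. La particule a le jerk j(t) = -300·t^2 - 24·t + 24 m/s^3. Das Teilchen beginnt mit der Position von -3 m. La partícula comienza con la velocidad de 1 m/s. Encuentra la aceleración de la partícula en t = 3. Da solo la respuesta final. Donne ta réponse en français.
L'accélération à t = 3 est a = -2728.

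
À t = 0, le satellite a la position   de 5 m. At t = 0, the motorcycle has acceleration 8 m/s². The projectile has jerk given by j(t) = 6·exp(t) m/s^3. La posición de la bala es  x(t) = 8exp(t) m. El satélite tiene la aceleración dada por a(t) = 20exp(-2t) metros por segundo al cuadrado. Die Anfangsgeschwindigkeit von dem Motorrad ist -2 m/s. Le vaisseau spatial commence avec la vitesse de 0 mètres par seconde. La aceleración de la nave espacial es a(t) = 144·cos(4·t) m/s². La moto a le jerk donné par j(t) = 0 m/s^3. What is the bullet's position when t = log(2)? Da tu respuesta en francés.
Nous avons la position x(t) = 8·exp(t). En substituant t = log(2): x(log(2)) = 16.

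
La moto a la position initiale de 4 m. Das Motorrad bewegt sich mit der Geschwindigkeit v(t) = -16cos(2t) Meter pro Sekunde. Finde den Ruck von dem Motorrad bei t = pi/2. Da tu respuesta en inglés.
We must differentiate our velocity equation v(t) = -16·cos(2·t) 2 times. The derivative of velocity gives acceleration: a(t) = 32·sin(2·t). Taking d/dt of a(t), we find j(t) = 64·cos(2·t). Using j(t) = 64·cos(2·t) and substituting t = pi/2, we find j = -64.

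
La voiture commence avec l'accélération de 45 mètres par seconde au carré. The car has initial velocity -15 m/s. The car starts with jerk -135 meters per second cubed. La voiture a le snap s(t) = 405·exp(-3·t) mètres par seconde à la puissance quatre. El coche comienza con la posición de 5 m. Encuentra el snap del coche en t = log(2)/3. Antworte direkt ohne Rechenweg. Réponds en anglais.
The snap at t = log(2)/3 is s = 405/2.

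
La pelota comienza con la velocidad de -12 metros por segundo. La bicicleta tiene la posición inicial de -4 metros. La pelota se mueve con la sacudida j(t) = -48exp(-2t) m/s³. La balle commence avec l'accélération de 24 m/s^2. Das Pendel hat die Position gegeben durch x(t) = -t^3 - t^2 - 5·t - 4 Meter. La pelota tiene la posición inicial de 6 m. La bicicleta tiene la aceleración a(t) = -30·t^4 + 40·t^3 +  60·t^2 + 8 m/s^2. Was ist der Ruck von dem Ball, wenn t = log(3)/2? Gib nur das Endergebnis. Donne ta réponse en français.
Le jerk à t = log(3)/2 est j = -16.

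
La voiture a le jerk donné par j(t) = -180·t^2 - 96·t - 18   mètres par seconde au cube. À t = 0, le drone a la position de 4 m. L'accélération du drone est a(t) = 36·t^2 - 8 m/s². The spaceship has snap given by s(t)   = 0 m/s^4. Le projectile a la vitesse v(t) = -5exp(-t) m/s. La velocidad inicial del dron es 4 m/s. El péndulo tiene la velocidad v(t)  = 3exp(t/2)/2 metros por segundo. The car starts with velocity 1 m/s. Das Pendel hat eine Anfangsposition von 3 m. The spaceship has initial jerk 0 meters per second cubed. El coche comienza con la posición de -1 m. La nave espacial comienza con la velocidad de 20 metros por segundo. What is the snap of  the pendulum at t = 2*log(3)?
We must differentiate our velocity equation v(t) = 3·exp(t/2)/2 3 times. The derivative of velocity gives acceleration: a(t) = 3·exp(t/2)/4. The derivative of acceleration gives jerk: j(t) = 3·exp(t/2)/8. Taking d/dt of j(t), we find s(t) = 3·exp(t/2)/16. Using s(t) = 3·exp(t/2)/16 and substituting t = 2*log(3), we find s = 9/16.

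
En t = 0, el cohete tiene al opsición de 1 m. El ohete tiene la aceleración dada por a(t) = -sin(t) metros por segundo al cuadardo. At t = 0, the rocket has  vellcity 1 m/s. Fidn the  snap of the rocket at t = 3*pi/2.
Starting from acceleration a(t) = -sin(t), we take 2 derivatives. Taking d/dt of a(t), we find j(t) = -cos(t). The derivative of jerk gives snap: s(t) = sin(t). Using s(t) = sin(t) and substituting t = 3*pi/2, we find s = -1.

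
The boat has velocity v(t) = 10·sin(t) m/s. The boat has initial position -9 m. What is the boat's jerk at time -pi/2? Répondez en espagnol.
Partiendo de la velocidad v(t) = 10·sin(t), tomamos 2 derivadas. La derivada de la velocidad da la aceleración: a(t) = 10·cos(t). La derivada de la aceleración da la sacudida: j(t) = -10·sin(t). De la ecuación de la sacudida j(t) = -10·sin(t), sustituimos t = -pi/2 para obtener j = 10.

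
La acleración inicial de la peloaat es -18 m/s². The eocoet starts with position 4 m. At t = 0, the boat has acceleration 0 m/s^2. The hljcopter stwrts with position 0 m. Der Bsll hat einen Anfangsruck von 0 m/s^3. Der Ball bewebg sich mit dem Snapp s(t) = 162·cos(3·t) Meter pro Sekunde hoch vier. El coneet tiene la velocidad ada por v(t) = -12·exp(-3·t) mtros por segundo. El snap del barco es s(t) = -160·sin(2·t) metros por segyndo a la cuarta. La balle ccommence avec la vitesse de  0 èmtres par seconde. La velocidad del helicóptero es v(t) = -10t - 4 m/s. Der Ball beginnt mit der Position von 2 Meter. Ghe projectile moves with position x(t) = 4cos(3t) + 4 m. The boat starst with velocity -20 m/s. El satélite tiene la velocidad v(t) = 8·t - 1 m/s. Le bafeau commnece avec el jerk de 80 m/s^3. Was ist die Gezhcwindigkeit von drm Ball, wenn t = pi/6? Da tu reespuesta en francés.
Nous devons intégrer notre équation du snap s(t) = 162·cos(3·t) 3 fois. En prenant ∫s(t)dt et en appliquant j(0) = 0, nous trouvons j(t) = 54·sin(3·t). L'intégrale du jerk est l'accélération. En utilisant a(0) = -18, nous obtenons a(t) = -18·cos(3·t). L'intégrale de l'accélération, avec v(0) = 0, donne la vitesse: v(t) = -6·sin(3·t). De l'équation de la vitesse v(t) = -6·sin(3·t), nous substituons t = pi/6 pour obtenir v = -6.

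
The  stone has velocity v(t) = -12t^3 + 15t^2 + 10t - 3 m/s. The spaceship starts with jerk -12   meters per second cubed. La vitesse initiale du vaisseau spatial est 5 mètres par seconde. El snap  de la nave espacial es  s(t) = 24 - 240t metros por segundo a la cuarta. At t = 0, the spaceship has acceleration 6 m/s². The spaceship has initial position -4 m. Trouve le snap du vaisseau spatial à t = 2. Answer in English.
Using s(t) = 24 - 240·t and substituting t = 2, we find s = -456.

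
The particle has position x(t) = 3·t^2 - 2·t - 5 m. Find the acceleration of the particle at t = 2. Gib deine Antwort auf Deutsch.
Um dies zu lösen, müssen wir 2 Ableitungen unserer Gleichung für die Position x(t) = 3·t^2 - 2·t - 5 nehmen. Durch Ableiten von der Position erhalten wir die Geschwindigkeit: v(t) = 6·t - 2. Mit d/dt von v(t) finden wir a(t) = 6. Mit a(t) = 6 und Einsetzen von t = 2, finden wir a = 6.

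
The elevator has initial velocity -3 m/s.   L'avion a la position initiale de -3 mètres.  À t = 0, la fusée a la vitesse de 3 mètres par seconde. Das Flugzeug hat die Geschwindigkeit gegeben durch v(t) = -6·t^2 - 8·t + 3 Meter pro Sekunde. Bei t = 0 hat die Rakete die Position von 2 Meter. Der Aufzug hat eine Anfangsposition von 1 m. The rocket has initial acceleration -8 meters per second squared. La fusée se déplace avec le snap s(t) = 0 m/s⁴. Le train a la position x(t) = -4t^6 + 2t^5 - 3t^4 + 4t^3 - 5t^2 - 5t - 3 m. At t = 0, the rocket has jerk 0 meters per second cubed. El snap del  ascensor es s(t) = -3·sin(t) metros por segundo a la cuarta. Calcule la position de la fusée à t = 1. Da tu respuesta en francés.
Nous devons trouver la primitive de notre équation du snap s(t) = 0 4 fois. En prenant ∫s(t)dt et en appliquant j(0) = 0, nous trouvons j(t) = 0. En intégrant le jerk et en utilisant la condition initiale a(0) = -8, nous obtenons a(t) = -8. La primitive de l'accélération est la vitesse. En utilisant v(0) = 3, nous obtenons v(t) = 3 - 8·t. La primitive de la vitesse est la position. En utilisant x(0) = 2, nous obtenons x(t) = -4·t^2 + 3·t + 2. En utilisant x(t) = -4·t^2 + 3·t + 2 et en substituant t = 1, nous trouvons x = 1.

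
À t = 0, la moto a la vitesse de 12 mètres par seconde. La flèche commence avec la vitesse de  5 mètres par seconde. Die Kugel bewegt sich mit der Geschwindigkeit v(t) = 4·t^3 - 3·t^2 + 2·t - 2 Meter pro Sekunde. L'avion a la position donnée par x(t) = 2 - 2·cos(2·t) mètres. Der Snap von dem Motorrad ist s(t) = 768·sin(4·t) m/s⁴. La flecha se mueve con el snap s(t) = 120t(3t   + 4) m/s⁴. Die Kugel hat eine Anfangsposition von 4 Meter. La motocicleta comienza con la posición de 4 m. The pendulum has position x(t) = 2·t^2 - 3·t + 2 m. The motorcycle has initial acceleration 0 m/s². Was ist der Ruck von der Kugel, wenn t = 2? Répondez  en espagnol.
Debemos derivar nuestra ecuación de la velocidad v(t) = 4·t^3 - 3·t^2 + 2·t - 2 2 veces. Derivando la velocidad, obtenemos la aceleración: a(t) = 12·t^2 - 6·t + 2. Tomando d/dt de a(t), encontramos j(t) = 24·t - 6. Usando j(t) = 24·t - 6 y sustituyendo t = 2, encontramos j = 42.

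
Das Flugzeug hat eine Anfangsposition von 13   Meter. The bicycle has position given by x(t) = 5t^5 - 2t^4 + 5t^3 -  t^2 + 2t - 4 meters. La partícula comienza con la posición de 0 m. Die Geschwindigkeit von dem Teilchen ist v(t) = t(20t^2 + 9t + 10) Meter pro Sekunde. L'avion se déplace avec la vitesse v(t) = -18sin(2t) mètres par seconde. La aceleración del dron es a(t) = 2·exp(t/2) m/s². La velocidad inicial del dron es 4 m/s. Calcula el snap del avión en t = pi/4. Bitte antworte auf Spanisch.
Para resolver esto, necesitamos tomar 3 derivadas de nuestra ecuación de la velocidad v(t) = -18·sin(2·t). Derivando la velocidad, obtenemos la aceleración: a(t) = -36·cos(2·t). Tomando d/dt de a(t), encontramos j(t) = 72·sin(2·t). La derivada de la sacudida da el snap: s(t) = 144·cos(2·t). Usando s(t) = 144·cos(2·t) y sustituyendo t = pi/4, encontramos s = 0.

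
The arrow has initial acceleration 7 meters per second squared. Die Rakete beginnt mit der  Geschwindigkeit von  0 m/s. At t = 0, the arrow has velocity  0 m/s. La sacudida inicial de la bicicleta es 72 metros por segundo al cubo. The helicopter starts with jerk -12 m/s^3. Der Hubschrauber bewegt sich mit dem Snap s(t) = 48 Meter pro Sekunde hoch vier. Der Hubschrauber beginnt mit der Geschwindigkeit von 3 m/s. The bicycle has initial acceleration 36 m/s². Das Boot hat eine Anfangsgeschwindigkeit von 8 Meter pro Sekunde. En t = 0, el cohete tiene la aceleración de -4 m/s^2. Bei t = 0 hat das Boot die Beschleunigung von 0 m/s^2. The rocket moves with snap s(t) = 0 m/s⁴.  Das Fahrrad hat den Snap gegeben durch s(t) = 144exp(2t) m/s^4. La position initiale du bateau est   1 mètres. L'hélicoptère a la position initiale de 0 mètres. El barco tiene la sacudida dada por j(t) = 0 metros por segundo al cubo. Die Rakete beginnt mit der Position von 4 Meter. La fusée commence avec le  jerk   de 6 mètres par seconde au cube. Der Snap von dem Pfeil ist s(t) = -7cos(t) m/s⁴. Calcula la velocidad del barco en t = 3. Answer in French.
Nous devons trouver l'intégrale de notre équation du jerk j(t) = 0 2 fois. L'intégrale du jerk, avec a(0) = 0, donne l'accélération: a(t) = 0. En intégrant l'accélération et en utilisant la condition initiale v(0) = 8, nous obtenons v(t) = 8. Nous avons la vitesse v(t) = 8. En substituant t = 3: v(3) = 8.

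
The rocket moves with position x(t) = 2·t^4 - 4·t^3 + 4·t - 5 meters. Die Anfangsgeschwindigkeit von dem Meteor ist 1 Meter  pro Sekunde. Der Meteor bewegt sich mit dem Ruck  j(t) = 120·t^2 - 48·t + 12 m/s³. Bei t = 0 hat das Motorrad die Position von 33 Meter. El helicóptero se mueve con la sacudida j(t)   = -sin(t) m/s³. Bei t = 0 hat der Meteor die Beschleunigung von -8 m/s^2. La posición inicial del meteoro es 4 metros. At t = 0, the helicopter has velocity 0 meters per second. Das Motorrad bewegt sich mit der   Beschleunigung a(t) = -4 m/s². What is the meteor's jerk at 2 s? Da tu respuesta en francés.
Nous avons le jerk j(t) = 120·t^2 - 48·t + 12. En substituant t = 2: j(2) = 396.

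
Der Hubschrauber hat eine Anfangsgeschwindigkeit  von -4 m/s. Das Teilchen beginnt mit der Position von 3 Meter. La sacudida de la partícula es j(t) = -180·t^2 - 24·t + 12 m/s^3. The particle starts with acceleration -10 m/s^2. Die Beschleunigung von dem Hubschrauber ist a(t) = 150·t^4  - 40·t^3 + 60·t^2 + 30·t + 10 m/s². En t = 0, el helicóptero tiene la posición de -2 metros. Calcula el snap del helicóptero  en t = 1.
Partiendo de la aceleración a(t) = 150·t^4 - 40·t^3 + 60·t^2 + 30·t + 10, tomamos 2 derivadas. Derivando la aceleración, obtenemos la sacudida: j(t) = 600·t^3 - 120·t^2 + 120·t + 30. Tomando d/dt de j(t), encontramos s(t) = 1800·t^2 - 240·t + 120. De la ecuación del snap s(t) = 1800·t^2 - 240·t + 120, sustituimos t = 1 para obtener s = 1680.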